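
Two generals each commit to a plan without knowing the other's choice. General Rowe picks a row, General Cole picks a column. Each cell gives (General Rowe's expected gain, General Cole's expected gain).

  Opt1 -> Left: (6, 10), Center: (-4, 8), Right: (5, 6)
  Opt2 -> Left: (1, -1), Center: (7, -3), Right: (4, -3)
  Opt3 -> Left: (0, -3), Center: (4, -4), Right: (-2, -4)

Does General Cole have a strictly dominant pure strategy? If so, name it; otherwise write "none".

Left

Left vs Center: Opt1: 10>8, Opt2: -1>-3, Opt3: -3>-4.
Left vs Right: Opt1: 10>6, Opt2: -1>-3, Opt3: -3>-4.
Left strictly beats every other strategy against every opponent action, so it is strictly dominant.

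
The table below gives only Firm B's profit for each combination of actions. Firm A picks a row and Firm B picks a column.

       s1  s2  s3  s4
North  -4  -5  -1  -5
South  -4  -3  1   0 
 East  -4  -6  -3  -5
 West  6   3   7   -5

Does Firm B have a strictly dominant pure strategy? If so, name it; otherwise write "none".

s3

s3 vs s1: North: -1>-4, South: 1>-4, East: -3>-4, West: 7>6.
s3 vs s2: North: -1>-5, South: 1>-3, East: -3>-6, West: 7>3.
s3 vs s4: North: -1>-5, South: 1>0, East: -3>-5, West: 7>-5.
s3 strictly beats every other strategy against every opponent action, so it is strictly dominant.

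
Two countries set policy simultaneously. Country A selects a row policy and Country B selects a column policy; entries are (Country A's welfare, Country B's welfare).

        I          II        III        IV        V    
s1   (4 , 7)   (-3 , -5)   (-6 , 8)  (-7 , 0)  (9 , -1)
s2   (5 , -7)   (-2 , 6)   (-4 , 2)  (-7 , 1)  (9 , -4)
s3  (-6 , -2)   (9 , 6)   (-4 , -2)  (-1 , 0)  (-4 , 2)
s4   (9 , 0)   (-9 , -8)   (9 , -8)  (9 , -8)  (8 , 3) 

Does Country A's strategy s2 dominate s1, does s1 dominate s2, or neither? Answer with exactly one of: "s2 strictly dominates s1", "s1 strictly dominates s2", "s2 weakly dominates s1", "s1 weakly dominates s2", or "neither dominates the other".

s2 weakly dominates s1

Compare s2 to s1 across each opponent action: I: 5>4, II: -2>-3, III: -4>-6, IV: -7=-7, V: 9=9.
s2 is at least as good everywhere and strictly better somewhere (tied only at IV, V), so s2 weakly but not strictly dominates s1.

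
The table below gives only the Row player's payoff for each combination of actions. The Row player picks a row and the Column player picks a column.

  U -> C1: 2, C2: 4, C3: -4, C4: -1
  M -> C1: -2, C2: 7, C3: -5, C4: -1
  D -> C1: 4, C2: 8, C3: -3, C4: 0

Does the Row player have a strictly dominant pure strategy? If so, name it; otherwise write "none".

D vs U: C1: 4>2, C2: 8>4, C3: -3>-4, C4: 0>-1.
D vs M: C1: 4>-2, C2: 8>7, C3: -3>-5, C4: 0>-1.
D strictly beats every other strategy against every opponent action, so it is strictly dominant.

D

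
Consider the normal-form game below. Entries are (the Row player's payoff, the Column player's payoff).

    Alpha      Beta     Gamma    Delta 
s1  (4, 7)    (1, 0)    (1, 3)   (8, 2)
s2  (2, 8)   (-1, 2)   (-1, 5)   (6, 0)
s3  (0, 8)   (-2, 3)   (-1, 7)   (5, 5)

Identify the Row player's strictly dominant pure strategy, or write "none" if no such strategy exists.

s1 vs s2: Alpha: 4>2, Beta: 1>-1, Gamma: 1>-1, Delta: 8>6.
s1 vs s3: Alpha: 4>0, Beta: 1>-2, Gamma: 1>-1, Delta: 8>5.
s1 strictly beats every other strategy against every opponent action, so it is strictly dominant.

s1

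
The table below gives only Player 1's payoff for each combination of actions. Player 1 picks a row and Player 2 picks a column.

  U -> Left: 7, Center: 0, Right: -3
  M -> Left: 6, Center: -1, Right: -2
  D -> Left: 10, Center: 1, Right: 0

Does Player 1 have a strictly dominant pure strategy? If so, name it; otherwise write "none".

D vs U: Left: 10>7, Center: 1>0, Right: 0>-3.
D vs M: Left: 10>6, Center: 1>-1, Right: 0>-2.
D strictly beats every other strategy against every opponent action, so it is strictly dominant.

D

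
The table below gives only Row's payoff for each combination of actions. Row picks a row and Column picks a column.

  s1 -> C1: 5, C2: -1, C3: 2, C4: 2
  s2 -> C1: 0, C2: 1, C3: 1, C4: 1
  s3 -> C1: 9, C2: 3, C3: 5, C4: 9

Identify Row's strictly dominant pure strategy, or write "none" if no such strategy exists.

s3

s3 vs s1: C1: 9>5, C2: 3>-1, C3: 5>2, C4: 9>2.
s3 vs s2: C1: 9>0, C2: 3>1, C3: 5>1, C4: 9>1.
s3 strictly beats every other strategy against every opponent action, so it is strictly dominant.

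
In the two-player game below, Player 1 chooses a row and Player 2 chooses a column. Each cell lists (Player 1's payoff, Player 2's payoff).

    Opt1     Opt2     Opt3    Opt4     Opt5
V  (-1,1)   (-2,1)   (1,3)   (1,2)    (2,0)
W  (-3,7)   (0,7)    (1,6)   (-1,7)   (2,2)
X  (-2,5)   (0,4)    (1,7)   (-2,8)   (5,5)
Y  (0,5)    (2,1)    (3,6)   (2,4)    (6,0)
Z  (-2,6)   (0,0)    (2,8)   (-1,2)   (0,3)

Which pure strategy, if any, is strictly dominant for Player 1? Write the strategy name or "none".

Y vs V: Opt1: 0>-1, Opt2: 2>-2, Opt3: 3>1, Opt4: 2>1, Opt5: 6>2.
Y vs W: Opt1: 0>-3, Opt2: 2>0, Opt3: 3>1, Opt4: 2>-1, Opt5: 6>2.
Y vs X: Opt1: 0>-2, Opt2: 2>0, Opt3: 3>1, Opt4: 2>-2, Opt5: 6>5.
Y vs Z: Opt1: 0>-2, Opt2: 2>0, Opt3: 3>2, Opt4: 2>-1, Opt5: 6>0.
Y strictly beats every other strategy against every opponent action, so it is strictly dominant.

Y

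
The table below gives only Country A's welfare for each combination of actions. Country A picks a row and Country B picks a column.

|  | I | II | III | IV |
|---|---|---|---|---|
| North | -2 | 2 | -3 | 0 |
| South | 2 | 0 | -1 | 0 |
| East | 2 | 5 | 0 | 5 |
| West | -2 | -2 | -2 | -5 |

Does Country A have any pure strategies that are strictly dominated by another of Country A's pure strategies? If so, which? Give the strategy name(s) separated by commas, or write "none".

North, West

North: dominated, since East does at least as well everywhere (I: 2>-2, II: 5>2, III: 0>-3, IV: 5>0).
South is not dominated — it holds its own against North at I (2>-2); East at I (2=2); West at I (2>-2).
Nothing dominates East: North at I (2>-2); South at I (2=2); West at I (2>-2).
West: dominated, since South does at least as well everywhere (I: 2>-2, II: 0>-2, III: -1>-2, IV: 0>-5).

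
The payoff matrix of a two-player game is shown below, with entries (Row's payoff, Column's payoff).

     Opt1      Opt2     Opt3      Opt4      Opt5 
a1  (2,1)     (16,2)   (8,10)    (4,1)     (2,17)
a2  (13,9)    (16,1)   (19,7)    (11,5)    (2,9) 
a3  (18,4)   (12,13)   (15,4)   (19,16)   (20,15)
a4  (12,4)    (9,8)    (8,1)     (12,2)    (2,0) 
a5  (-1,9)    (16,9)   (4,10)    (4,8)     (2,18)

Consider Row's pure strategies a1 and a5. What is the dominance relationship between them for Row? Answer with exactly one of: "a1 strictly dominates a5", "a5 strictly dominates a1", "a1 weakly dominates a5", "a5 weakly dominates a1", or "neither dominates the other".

a1 weakly dominates a5

a1's payoffs vs a5's, by Column's action — Opt1: 2>-1, Opt2: 16=16, Opt3: 8>4, Opt4: 4=4, Opt5: 2=2.
a1 is at least as good everywhere and strictly better somewhere (tied only at Opt2, Opt4, Opt5), so a1 weakly but not strictly dominates a5.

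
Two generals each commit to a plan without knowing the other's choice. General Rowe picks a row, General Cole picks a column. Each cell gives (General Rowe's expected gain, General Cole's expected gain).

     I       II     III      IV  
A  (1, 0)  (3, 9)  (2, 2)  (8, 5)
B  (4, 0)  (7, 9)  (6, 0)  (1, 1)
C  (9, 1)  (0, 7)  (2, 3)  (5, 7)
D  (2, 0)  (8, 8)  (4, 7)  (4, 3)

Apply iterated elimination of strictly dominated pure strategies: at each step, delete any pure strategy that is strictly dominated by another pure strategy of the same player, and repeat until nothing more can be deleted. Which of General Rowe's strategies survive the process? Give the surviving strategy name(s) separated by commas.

D

For General Cole, II strictly dominates I on the remaining rows (A: 9>0, B: 9>0, C: 7>1, D: 8>0); eliminate I.
Column III is eliminated: II beats it against every remaining row (A: 9>2, B: 9>0, C: 7>3, D: 8>7).
General Rowe's strategy B is strictly dominated by D (II: 8>7, IV: 4>1) and is removed.
For General Rowe, A strictly dominates C on the remaining columns (II: 3>0, IV: 8>5); eliminate C.
For General Cole, II strictly dominates IV on the remaining rows (A: 9>5, D: 8>3); eliminate IV.
For General Rowe, D strictly dominates A on the remaining columns (II: 8>3); eliminate A.
Among the remaining strategies, none is strictly dominated by another pure strategy of the same player, so the elimination stops.
Surviving strategies — General Rowe: {D}; General Cole: {II}.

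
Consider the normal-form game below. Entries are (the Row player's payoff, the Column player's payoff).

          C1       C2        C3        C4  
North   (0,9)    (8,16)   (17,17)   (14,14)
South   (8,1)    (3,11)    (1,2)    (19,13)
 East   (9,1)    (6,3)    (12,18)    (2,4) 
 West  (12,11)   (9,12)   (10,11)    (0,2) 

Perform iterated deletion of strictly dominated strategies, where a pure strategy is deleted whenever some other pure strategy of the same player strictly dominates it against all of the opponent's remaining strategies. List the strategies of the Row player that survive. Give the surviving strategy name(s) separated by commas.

The Column player's strategy C1 is strictly dominated by C2 (North: 16>9, South: 11>1, East: 3>1, West: 12>11) and is removed.
For the Row player, North strictly dominates East on the remaining columns (C2: 8>6, C3: 17>12, C4: 14>2); eliminate East.
Among the remaining strategies, none is strictly dominated by another pure strategy of the same player, so the elimination stops.
Surviving strategies — the Row player: {North, South, West}; the Column player: {C2, C3, C4}.

North, South, West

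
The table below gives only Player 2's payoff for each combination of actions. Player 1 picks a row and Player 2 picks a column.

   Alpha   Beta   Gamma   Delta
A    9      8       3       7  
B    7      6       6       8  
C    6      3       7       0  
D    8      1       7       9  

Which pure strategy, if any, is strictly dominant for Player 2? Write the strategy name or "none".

none

Alpha fails to dominate Gamma at C (6<7).
Beta fails to dominate Alpha at A (8<9).
Gamma fails to dominate Alpha at A (3<9).
Delta fails to dominate Alpha at A (7<9).
No single strategy dominates all the others.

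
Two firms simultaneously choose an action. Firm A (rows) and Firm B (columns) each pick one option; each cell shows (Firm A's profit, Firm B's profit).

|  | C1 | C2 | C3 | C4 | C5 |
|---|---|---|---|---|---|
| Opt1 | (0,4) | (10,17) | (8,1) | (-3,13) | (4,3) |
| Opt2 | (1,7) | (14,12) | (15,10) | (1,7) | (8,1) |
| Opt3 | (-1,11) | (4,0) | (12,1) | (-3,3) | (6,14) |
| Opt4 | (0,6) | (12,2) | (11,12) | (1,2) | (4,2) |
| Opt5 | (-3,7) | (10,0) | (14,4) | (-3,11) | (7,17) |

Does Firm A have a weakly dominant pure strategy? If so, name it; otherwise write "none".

Opt2 vs Opt1: C1: 1>0, C2: 14>10, C3: 15>8, C4: 1>-3, C5: 8>4.
Opt2 vs Opt3: C1: 1>-1, C2: 14>4, C3: 15>12, C4: 1>-3, C5: 8>6.
Opt2 vs Opt4: C1: 1>0, C2: 14>12, C3: 15>11, C4: 1=1, C5: 8>4.
Opt2 vs Opt5: C1: 1>-3, C2: 14>10, C3: 15>14, C4: 1>-3, C5: 8>7.
Opt2 is at least as good as every other strategy against every opponent action, so it is weakly dominant.

Opt2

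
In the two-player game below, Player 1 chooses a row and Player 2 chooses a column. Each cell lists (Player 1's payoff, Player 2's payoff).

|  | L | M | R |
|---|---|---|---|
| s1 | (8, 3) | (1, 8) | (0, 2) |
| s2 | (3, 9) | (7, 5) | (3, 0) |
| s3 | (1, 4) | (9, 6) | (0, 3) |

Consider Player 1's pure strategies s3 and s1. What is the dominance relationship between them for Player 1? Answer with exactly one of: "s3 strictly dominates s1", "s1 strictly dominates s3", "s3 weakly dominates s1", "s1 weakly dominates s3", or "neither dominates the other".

neither dominates the other

Compare s3 to s1 across each opponent action: L: 1<8, M: 9>1, R: 0=0.
s3 does better at M but worse at L; neither strategy dominates the other.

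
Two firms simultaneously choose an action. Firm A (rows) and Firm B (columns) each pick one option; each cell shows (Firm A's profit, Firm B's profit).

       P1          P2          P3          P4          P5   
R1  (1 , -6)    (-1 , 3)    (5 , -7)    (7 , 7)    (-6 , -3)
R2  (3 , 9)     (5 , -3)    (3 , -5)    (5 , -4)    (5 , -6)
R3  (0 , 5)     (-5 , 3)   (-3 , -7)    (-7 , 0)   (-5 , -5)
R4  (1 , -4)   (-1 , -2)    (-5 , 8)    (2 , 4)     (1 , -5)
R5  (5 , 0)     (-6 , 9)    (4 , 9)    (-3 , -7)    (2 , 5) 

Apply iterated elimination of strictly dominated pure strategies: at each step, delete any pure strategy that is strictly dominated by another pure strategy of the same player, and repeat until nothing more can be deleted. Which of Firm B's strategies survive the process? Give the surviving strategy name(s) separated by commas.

For Firm A, R2 strictly dominates R3 on the remaining columns (P1: 3>0, P2: 5>-5, P3: 3>-3, P4: 5>-7, P5: 5>-5); eliminate R3.
Firm A's strategy R4 is strictly dominated by R2 (P1: 3>1, P2: 5>-1, P3: 3>-5, P4: 5>2, P5: 5>1) and is removed.
For Firm B, P2 strictly dominates P5 on the remaining rows (R1: 3>-3, R2: -3>-6, R5: 9>5); eliminate P5.
Among the remaining strategies, none is strictly dominated by another pure strategy of the same player, so the elimination stops.
Surviving strategies — Firm A: {R1, R2, R5}; Firm B: {P1, P2, P3, P4}.

P1, P2, P3, P4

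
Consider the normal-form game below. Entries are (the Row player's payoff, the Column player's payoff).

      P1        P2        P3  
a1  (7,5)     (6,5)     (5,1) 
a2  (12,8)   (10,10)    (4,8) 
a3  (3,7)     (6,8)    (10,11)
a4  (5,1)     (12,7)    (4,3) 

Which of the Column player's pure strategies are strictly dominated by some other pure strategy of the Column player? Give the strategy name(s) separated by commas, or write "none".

none

P1: no other strategy beats it everywhere (P2 at a1 (5=5); P3 at a1 (5>1)).
P2 is not dominated — it holds its own against P1 at a1 (5=5); P3 at a1 (5>1).
P3: no other strategy beats it everywhere (P1 at a2 (8=8); P2 at a3 (11>8)).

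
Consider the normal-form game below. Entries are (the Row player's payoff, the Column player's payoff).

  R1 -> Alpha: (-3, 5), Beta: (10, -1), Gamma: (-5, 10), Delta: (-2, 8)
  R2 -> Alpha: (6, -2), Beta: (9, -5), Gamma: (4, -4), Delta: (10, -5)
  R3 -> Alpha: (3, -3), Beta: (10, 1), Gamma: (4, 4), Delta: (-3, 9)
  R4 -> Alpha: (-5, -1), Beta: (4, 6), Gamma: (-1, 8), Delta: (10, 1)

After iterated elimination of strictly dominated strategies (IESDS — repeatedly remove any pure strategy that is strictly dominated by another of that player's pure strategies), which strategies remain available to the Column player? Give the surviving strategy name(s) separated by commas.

For the Column player, Gamma strictly dominates Beta on the remaining rows (R1: 10>-1, R2: -4>-5, R3: 4>1, R4: 8>6); eliminate Beta.
For the Row player, R2 strictly dominates R1 on the remaining columns (Alpha: 6>-3, Gamma: 4>-5, Delta: 10>-2); eliminate R1.
Among the remaining strategies, none is strictly dominated by another pure strategy of the same player, so the elimination stops.
Surviving strategies — the Row player: {R2, R3, R4}; the Column player: {Alpha, Gamma, Delta}.

Alpha, Gamma, Delta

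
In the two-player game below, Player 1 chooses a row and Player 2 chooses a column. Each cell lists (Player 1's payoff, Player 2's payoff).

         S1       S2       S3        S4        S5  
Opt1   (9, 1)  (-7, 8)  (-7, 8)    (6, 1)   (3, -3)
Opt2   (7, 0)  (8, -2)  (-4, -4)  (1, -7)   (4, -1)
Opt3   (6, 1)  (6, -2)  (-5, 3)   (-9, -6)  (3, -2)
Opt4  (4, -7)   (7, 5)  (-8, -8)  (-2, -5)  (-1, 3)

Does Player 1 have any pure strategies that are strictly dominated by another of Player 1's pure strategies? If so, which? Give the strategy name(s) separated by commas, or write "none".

Opt3, Opt4

Nothing dominates Opt1: Opt2 at S1 (9>7); Opt3 at S1 (9>6); Opt4 at S1 (9>4).
Opt2 is not dominated — it holds its own against Opt1 at S2 (8>-7); Opt3 at S1 (7>6); Opt4 at S1 (7>4).
Opt3: dominated, since Opt2 does at least as well everywhere (S1: 7>6, S2: 8>6, S3: -4>-5, S4: 1>-9, S5: 4>3).
Opt2 strictly dominates Opt4 — S1: 7>4, S2: 8>7, S3: -4>-8, S4: 1>-2, S5: 4>-1.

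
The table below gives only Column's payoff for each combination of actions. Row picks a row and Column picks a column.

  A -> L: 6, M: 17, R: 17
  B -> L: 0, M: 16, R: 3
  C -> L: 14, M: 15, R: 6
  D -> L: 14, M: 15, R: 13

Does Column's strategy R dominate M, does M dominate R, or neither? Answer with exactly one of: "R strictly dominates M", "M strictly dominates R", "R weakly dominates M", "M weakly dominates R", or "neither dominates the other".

M weakly dominates R

R's payoffs vs M's, by Row's action — A: 17=17, B: 3<16, C: 6<15, D: 13<15.
M is at least as good everywhere and strictly better somewhere (tied at A), so M weakly dominates R.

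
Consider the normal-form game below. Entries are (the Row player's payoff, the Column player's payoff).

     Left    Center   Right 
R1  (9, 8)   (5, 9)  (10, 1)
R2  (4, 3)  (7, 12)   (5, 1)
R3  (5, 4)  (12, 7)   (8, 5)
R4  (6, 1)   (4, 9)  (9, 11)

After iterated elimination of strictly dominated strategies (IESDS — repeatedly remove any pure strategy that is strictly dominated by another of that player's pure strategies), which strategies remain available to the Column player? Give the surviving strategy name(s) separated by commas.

For the Row player, R3 strictly dominates R2 on the remaining columns (Left: 5>4, Center: 12>7, Right: 8>5); eliminate R2.
For the Row player, R1 strictly dominates R4 on the remaining columns (Left: 9>6, Center: 5>4, Right: 10>9); eliminate R4.
The Column player's strategy Left is strictly dominated by Center (R1: 9>8, R3: 7>4) and is removed.
Column Right is eliminated: Center beats it against every remaining row (R1: 9>1, R3: 7>5).
The Row player's strategy R1 is strictly dominated by R3 (Center: 12>5) and is removed.
Among the remaining strategies, none is strictly dominated by another pure strategy of the same player, so the elimination stops.
Surviving strategies — the Row player: {R3}; the Column player: {Center}.

Center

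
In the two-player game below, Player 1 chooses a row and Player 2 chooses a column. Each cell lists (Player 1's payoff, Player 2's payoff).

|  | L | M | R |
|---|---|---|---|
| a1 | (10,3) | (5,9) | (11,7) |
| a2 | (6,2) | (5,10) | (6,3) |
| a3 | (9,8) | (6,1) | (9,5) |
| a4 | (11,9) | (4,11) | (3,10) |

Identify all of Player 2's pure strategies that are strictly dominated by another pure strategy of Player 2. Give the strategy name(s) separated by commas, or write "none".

none

L: no other strategy beats it everywhere (M at a3 (8>1); R at a3 (8>5)).
M is not dominated — it holds its own against L at a1 (9>3); R at a1 (9>7).
R is not dominated — it holds its own against L at a1 (7>3); M at a3 (5>1).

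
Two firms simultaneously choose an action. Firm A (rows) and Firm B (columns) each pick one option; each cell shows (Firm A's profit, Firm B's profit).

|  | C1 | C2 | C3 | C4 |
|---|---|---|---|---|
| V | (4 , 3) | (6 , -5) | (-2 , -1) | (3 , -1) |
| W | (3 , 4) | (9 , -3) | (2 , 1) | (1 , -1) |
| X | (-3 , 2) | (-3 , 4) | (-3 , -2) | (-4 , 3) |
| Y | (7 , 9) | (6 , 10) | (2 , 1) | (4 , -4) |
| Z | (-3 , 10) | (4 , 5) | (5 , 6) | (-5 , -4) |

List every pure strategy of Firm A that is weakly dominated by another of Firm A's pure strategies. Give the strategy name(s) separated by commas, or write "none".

V, X

V is weakly dominated by Y (C1: 7>4, C2: 6=6, C3: 2>-2, C4: 4>3).
W is not dominated — it holds its own against V at C2 (9>6); X at C1 (3>-3); Y at C2 (9>6); Z at C1 (3>-3).
X: dominated, since V does at least as well everywhere (C1: 4>-3, C2: 6>-3, C3: -2>-3, C4: 3>-4).
Nothing dominates Y: V at C1 (7>4); W at C1 (7>3); X at C1 (7>-3); Z at C1 (7>-3).
Nothing dominates Z: V at C3 (5>-2); W at C3 (5>2); X at C2 (4>-3); Y at C3 (5>2).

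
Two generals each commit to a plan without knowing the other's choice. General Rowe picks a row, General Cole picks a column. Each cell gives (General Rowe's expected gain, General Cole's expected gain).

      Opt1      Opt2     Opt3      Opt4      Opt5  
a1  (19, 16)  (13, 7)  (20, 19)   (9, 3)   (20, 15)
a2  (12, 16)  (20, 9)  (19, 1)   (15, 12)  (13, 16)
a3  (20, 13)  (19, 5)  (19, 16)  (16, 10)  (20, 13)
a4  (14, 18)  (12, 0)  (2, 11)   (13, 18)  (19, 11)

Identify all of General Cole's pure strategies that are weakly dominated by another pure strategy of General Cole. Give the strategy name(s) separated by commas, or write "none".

Opt2, Opt4, Opt5

Nothing dominates Opt1: Opt2 at a1 (16>7); Opt3 at a2 (16>1); Opt4 at a1 (16>3); Opt5 at a1 (16>15).
Opt2: dominated, since Opt1 does at least as well everywhere (a1: 16>7, a2: 16>9, a3: 13>5, a4: 18>0).
Nothing dominates Opt3: Opt1 at a1 (19>16); Opt2 at a1 (19>7); Opt4 at a1 (19>3); Opt5 at a1 (19>15).
Opt1 weakly dominates Opt4 — a1: 16>3, a2: 16>12, a3: 13>10, a4: 18=18.
Opt5: dominated, since Opt1 does at least as well everywhere (a1: 16>15, a2: 16=16, a3: 13=13, a4: 18>11).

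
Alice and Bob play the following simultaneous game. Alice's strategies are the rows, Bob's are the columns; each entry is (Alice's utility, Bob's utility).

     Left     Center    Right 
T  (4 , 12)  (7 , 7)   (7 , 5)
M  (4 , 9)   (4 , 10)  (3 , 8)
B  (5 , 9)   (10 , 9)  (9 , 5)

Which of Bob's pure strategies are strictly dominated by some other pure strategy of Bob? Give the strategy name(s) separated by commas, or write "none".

Left: no other strategy beats it everywhere (Center at T (12>7); Right at T (12>5)).
Center: no other strategy beats it everywhere (Left at M (10>9); Right at T (7>5)).
Left strictly dominates Right — T: 12>5, M: 9>8, B: 9>5.

Right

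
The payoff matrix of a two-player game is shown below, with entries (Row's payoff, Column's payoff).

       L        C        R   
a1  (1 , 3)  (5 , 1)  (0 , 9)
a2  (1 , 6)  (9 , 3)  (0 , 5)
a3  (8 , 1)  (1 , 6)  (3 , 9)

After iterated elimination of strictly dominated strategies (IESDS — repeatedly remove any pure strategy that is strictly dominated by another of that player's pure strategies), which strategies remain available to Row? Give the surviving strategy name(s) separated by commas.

Column's strategy C is strictly dominated by R (a1: 9>1, a2: 5>3, a3: 9>6) and is removed.
Row a1 is eliminated: a3 beats it against every remaining column (L: 8>1, R: 3>0).
Row's strategy a2 is strictly dominated by a3 (L: 8>1, R: 3>0) and is removed.
Column L is eliminated: R beats it against every remaining row (a3: 9>1).
Among the remaining strategies, none is strictly dominated by another pure strategy of the same player, so the elimination stops.
Surviving strategies — Row: {a3}; Column: {R}.

a3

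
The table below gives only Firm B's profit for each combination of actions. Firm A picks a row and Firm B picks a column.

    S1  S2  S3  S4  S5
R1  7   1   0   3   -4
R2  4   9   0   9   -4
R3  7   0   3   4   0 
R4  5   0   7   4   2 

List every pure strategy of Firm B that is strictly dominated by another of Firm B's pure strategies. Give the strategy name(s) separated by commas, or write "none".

S5

S1 is not dominated — it holds its own against S2 at R1 (7>1); S3 at R1 (7>0); S4 at R1 (7>3); S5 at R1 (7>-4).
Nothing dominates S2: S1 at R2 (9>4); S3 at R1 (1>0); S4 at R2 (9=9); S5 at R1 (1>-4).
S3: no other strategy beats it everywhere (S1 at R4 (7>5); S2 at R3 (3>0); S4 at R4 (7>4); S5 at R1 (0>-4)).
S4: no other strategy beats it everywhere (S1 at R2 (9>4); S2 at R1 (3>1); S3 at R1 (3>0); S5 at R1 (3>-4)).
S1 strictly dominates S5 — R1: 7>-4, R2: 4>-4, R3: 7>0, R4: 5>2.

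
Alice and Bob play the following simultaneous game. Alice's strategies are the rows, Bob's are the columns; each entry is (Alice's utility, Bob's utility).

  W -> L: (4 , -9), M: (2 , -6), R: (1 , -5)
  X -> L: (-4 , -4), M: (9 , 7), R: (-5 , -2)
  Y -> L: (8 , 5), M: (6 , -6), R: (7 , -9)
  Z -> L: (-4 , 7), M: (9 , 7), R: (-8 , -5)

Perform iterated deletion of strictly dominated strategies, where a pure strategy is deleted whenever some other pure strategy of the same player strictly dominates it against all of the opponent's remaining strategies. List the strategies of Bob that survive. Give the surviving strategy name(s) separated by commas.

L, M

For Alice, Y strictly dominates W on the remaining columns (L: 8>4, M: 6>2, R: 7>1); eliminate W.
Bob's strategy R is strictly dominated by M (X: 7>-2, Y: -6>-9, Z: 7>-5) and is removed.
Among the remaining strategies, none is strictly dominated by another pure strategy of the same player, so the elimination stops.
Surviving strategies — Alice: {X, Y, Z}; Bob: {L, M}.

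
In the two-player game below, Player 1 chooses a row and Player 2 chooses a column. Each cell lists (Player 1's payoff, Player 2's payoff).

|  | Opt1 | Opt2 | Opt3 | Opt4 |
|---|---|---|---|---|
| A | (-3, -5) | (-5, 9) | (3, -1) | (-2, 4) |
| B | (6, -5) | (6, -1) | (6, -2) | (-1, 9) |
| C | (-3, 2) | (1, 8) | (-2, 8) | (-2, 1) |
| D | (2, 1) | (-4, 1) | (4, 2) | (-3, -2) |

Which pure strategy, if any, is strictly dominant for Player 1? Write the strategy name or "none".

B vs A: Opt1: 6>-3, Opt2: 6>-5, Opt3: 6>3, Opt4: -1>-2.
B vs C: Opt1: 6>-3, Opt2: 6>1, Opt3: 6>-2, Opt4: -1>-2.
B vs D: Opt1: 6>2, Opt2: 6>-4, Opt3: 6>4, Opt4: -1>-3.
B strictly beats every other strategy against every opponent action, so it is strictly dominant.

B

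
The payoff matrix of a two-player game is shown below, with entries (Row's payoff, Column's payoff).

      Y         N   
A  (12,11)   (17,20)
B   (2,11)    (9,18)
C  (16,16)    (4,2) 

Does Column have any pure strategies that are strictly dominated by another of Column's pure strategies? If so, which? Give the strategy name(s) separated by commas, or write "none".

Y: no other strategy beats it everywhere (N at C (16>2)).
Nothing dominates N: Y at A (20>11).

none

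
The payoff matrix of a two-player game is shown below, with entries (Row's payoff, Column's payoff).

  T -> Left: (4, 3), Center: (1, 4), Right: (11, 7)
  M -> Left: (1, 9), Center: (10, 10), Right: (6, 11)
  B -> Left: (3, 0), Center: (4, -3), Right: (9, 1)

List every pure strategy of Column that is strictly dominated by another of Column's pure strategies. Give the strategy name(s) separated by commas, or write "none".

Right strictly dominates Left — T: 7>3, M: 11>9, B: 1>0.
Center is strictly dominated by Right (T: 7>4, M: 11>10, B: 1>-3).
Nothing dominates Right: Left at T (7>3); Center at T (7>4).

Left, Center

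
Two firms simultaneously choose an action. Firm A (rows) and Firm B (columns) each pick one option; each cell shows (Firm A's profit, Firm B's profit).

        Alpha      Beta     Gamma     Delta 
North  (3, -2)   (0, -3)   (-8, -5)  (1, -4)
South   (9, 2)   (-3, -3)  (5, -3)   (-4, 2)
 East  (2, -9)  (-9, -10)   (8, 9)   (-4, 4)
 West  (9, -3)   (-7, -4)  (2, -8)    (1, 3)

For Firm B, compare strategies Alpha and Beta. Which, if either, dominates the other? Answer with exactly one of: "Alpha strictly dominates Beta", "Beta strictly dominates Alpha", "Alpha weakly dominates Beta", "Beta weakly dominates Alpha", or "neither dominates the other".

Alpha strictly dominates Beta

Compare Alpha to Beta across each choice by Firm A: North: -2>-3, South: 2>-3, East: -9>-10, West: -3>-4.
Alpha gives a strictly higher payoff against each choice by Firm A, so Alpha strictly dominates Beta.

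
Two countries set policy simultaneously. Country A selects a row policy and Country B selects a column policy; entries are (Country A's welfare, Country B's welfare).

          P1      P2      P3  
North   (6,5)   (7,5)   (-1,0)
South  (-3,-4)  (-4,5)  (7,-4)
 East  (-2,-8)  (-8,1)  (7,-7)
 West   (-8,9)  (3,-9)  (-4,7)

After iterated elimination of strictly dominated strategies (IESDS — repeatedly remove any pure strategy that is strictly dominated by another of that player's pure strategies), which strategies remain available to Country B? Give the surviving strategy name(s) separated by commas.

P1, P2

For Country A, North strictly dominates West on the remaining columns (P1: 6>-8, P2: 7>3, P3: -1>-4); eliminate West.
For Country B, P2 strictly dominates P3 on the remaining rows (North: 5>0, South: 5>-4, East: 1>-7); eliminate P3.
Row South is eliminated: North beats it against every remaining column (P1: 6>-3, P2: 7>-4).
Country A's strategy East is strictly dominated by North (P1: 6>-2, P2: 7>-8) and is removed.
Among the remaining strategies, none is strictly dominated by another pure strategy of the same player, so the elimination stops.
Surviving strategies — Country A: {North}; Country B: {P1, P2}.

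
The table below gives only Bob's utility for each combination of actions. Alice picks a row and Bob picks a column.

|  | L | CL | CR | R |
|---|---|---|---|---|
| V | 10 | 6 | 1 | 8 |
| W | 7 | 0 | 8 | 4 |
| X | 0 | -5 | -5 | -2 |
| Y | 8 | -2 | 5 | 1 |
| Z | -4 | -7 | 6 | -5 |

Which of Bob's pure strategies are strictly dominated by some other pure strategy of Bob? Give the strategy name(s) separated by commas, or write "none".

CL, R

Nothing dominates L: CL at V (10>6); CR at V (10>1); R at V (10>8).
CL is strictly dominated by L (V: 10>6, W: 7>0, X: 0>-5, Y: 8>-2, Z: -4>-7).
CR is not dominated — it holds its own against L at W (8>7); CL at W (8>0); R at W (8>4).
R: dominated, since L does at least as well everywhere (V: 10>8, W: 7>4, X: 0>-2, Y: 8>1, Z: -4>-5).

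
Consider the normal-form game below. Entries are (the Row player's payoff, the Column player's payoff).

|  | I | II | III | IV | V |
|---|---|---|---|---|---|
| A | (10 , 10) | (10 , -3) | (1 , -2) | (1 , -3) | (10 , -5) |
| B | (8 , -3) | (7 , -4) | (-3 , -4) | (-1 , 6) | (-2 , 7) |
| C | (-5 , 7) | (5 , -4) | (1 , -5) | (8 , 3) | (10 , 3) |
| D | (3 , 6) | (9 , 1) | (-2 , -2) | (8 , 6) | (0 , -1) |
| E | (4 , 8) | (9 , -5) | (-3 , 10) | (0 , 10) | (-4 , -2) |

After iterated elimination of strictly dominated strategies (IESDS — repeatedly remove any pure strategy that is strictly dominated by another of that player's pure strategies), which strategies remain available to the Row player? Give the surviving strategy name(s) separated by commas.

A, C, D

The Row player's strategy B is strictly dominated by A (I: 10>8, II: 10>7, III: 1>-3, IV: 1>-1, V: 10>-2) and is removed.
The Row player's strategy E is strictly dominated by A (I: 10>4, II: 10>9, III: 1>-3, IV: 1>0, V: 10>-4) and is removed.
Column II is eliminated: I beats it against every remaining row (A: 10>-3, C: 7>-4, D: 6>1).
The Column player's strategy III is strictly dominated by I (A: 10>-2, C: 7>-5, D: 6>-2) and is removed.
Column V is eliminated: I beats it against every remaining row (A: 10>-5, C: 7>3, D: 6>-1).
Among the remaining strategies, none is strictly dominated by another pure strategy of the same player, so the elimination stops.
Surviving strategies — the Row player: {A, C, D}; the Column player: {I, IV}.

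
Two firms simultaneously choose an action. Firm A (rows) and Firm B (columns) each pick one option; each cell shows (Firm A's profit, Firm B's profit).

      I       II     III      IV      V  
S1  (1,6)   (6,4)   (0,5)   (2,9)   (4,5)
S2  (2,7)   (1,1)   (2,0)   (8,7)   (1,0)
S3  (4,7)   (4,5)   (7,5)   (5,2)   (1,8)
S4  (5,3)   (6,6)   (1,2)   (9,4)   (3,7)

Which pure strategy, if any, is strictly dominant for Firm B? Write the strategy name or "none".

none

I fails to dominate II at S4 (3<6).
II fails to dominate I at S1 (4<6).
III fails to dominate I at S1 (5<6).
IV fails to dominate I at S2 (7=7).
V fails to dominate I at S1 (5<6).
No single strategy dominates all the others.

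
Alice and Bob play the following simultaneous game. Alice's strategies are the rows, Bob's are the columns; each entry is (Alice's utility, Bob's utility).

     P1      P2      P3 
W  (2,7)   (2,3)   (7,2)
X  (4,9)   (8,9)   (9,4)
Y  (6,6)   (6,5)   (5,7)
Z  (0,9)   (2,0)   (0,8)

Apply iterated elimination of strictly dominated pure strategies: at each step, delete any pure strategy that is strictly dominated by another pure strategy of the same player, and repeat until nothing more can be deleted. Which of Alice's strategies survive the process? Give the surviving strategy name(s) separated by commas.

X, Y

Row W is eliminated: X beats it against every remaining column (P1: 4>2, P2: 8>2, P3: 9>7).
Alice's strategy Z is strictly dominated by X (P1: 4>0, P2: 8>2, P3: 9>0) and is removed.
Among the remaining strategies, none is strictly dominated by another pure strategy of the same player, so the elimination stops.
Surviving strategies — Alice: {X, Y}; Bob: {P1, P2, P3}.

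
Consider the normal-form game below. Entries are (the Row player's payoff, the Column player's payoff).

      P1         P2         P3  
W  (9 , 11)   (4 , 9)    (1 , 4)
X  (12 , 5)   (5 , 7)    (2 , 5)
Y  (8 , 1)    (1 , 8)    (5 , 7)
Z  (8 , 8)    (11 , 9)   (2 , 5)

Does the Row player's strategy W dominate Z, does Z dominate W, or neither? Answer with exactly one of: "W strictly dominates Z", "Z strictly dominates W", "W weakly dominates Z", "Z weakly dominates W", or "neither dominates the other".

Compare W to Z across each choice by the Column player: P1: 9>8, P2: 4<11, P3: 1<2.
W does better at P1 but worse at P2, P3; neither strategy dominates the other.

neither dominates the other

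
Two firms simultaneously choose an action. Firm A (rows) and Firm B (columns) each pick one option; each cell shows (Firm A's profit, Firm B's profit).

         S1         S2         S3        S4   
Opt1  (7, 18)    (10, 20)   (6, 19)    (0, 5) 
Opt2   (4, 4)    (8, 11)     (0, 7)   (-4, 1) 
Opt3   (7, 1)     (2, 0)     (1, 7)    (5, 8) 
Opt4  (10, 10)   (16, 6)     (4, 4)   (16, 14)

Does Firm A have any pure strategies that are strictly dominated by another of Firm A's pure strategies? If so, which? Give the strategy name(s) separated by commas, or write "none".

Nothing dominates Opt1: Opt2 at S1 (7>4); Opt3 at S1 (7=7); Opt4 at S3 (6>4).
Opt2: dominated, since Opt1 does at least as well everywhere (S1: 7>4, S2: 10>8, S3: 6>0, S4: 0>-4).
Opt4 strictly dominates Opt3 — S1: 10>7, S2: 16>2, S3: 4>1, S4: 16>5.
Opt4 is not dominated — it holds its own against Opt1 at S1 (10>7); Opt2 at S1 (10>4); Opt3 at S1 (10>7).

Opt2, Opt3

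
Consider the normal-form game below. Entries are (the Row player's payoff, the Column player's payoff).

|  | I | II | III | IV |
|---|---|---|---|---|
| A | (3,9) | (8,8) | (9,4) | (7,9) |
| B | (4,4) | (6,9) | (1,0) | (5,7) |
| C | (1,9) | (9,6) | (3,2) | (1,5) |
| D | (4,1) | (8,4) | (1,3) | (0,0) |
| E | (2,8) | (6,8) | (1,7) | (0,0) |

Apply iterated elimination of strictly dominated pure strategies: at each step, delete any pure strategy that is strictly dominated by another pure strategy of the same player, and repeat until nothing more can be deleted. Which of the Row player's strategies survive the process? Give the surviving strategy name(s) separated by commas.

For the Row player, A strictly dominates E on the remaining columns (I: 3>2, II: 8>6, III: 9>1, IV: 7>0); eliminate E.
For the Column player, II strictly dominates III on the remaining rows (A: 8>4, B: 9>0, C: 6>2, D: 4>3); eliminate III.
Among the remaining strategies, none is strictly dominated by another pure strategy of the same player, so the elimination stops.
Surviving strategies — the Row player: {A, B, C, D}; the Column player: {I, II, IV}.

A, B, C, D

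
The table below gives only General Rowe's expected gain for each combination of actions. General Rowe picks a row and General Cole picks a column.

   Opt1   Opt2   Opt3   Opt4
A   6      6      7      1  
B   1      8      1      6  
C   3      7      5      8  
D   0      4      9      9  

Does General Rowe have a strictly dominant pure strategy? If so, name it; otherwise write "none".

none

A fails to dominate B at Opt2 (6<8).
B fails to dominate A at Opt1 (1<6).
C fails to dominate A at Opt1 (3<6).
D fails to dominate A at Opt1 (0<6).
No single strategy dominates all the others.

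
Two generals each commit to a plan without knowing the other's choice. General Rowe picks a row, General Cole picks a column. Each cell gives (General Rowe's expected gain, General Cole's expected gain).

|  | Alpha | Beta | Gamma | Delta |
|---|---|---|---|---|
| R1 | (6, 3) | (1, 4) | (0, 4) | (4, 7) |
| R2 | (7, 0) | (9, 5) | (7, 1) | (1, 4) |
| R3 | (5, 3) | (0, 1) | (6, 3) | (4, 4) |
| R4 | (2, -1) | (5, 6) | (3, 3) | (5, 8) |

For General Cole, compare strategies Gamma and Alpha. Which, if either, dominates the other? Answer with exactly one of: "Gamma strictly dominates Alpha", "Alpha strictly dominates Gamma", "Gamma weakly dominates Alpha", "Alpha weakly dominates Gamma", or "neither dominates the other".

Gamma weakly dominates Alpha

Gamma's payoffs vs Alpha's, by General Rowe's action — R1: 4>3, R2: 1>0, R3: 3=3, R4: 3>-1.
Gamma is at least as good everywhere and strictly better somewhere (tied only at R3), so Gamma weakly but not strictly dominates Alpha.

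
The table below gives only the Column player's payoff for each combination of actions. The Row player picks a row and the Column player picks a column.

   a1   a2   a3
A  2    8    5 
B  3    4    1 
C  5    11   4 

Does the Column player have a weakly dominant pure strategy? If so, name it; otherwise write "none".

a2 vs a1: A: 8>2, B: 4>3, C: 11>5.
a2 vs a3: A: 8>5, B: 4>1, C: 11>4.
a2 is at least as good as every other strategy against every opponent action, so it is weakly dominant.

a2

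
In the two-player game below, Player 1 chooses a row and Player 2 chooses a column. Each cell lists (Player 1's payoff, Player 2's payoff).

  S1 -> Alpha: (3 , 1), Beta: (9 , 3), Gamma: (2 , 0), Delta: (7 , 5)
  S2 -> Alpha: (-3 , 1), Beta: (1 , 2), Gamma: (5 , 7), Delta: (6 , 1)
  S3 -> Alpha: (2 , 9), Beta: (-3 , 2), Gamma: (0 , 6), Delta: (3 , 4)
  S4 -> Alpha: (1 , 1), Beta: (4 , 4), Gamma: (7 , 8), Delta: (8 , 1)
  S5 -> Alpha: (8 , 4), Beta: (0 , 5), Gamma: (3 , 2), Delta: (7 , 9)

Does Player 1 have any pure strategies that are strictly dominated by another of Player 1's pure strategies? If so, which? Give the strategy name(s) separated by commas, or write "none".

Nothing dominates S1: S2 at Alpha (3>-3); S3 at Alpha (3>2); S4 at Alpha (3>1); S5 at Beta (9>0).
S2: dominated, since S4 does at least as well everywhere (Alpha: 1>-3, Beta: 4>1, Gamma: 7>5, Delta: 8>6).
S3: dominated, since S1 does at least as well everywhere (Alpha: 3>2, Beta: 9>-3, Gamma: 2>0, Delta: 7>3).
S4: no other strategy beats it everywhere (S1 at Gamma (7>2); S2 at Alpha (1>-3); S3 at Beta (4>-3); S5 at Beta (4>0)).
S5: no other strategy beats it everywhere (S1 at Alpha (8>3); S2 at Alpha (8>-3); S3 at Alpha (8>2); S4 at Alpha (8>1)).

S2, S3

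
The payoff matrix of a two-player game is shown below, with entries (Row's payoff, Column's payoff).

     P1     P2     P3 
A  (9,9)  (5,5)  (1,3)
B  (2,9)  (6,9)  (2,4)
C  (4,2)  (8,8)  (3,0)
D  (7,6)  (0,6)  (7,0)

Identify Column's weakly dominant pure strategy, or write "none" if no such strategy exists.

none

P1 fails to dominate P2 at C (2<8).
P2 fails to dominate P1 at A (5<9).
P3 fails to dominate P1 at A (3<9).
No single strategy dominates all the others.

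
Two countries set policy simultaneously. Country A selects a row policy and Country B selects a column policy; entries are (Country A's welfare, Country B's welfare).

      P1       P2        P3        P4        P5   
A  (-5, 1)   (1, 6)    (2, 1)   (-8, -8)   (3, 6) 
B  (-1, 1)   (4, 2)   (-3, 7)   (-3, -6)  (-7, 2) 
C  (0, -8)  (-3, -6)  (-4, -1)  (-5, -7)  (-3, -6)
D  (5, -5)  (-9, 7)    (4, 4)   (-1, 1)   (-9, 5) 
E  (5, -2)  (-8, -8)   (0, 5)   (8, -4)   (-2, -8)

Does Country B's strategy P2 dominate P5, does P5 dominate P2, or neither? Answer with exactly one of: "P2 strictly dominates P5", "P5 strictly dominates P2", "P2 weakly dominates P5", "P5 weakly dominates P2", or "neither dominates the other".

P2's payoffs vs P5's, by Country A's action — A: 6=6, B: 2=2, C: -6=-6, D: 7>5, E: -8=-8.
P2 is at least as good everywhere and strictly better somewhere (tied only at A, B, C, E), so P2 weakly but not strictly dominates P5.

P2 weakly dominates P5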